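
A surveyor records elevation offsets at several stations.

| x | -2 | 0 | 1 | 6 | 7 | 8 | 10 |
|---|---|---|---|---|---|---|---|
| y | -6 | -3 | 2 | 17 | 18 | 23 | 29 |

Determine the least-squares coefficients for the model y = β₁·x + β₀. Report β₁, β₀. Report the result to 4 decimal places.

β₁ = 2.9749, β₀ = -1.3212

Normal-equation sums: Σx·x = 254, Σx = 30, Σ1 = 7.
And Σx·y = 716, Σy = 80.
Δ = 254·7 − 30² = 878.
β₁ = (716·7 − 30·80)/878 = 1306/439; β₀ = (254·80 − 30·716)/878 = -580/439.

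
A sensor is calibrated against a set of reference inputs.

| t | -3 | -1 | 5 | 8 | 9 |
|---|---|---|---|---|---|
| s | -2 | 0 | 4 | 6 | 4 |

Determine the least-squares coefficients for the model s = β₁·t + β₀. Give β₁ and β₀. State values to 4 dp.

Entries of MᵀM: Σt·t = 180, Σt = 18, Σ1 = 5.
Moment sums: Σt·s = 110, Σs = 12.
MᵀM·[β₁, β₀]ᵀ = Mᵀs becomes [[180, 18]; [18, 5]]·[β₁, β₀]ᵀ = [110, 12]ᵀ.
Determinant 180·5 − 18² = 576.
β₁ = (110·5 − 18·12)/576 = 167/288; β₀ = (180·12 − 18·110)/576 = 5/16.

β₁ = 0.5799, β₀ = 0.3125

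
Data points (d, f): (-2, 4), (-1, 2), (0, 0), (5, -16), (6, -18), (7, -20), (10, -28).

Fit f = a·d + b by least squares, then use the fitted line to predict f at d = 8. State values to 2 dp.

f̂ = -23.07

Normal-equation sums: Σd·d = 215, Σd = 25, Σ1 = 7.
Moment sums: Σd·f = -618, Σf = -76.
Δ = 215·7 − 25² = 880.
a = ((-618)·7 − 25·(-76))/880 = -1213/440; b = (215·(-76) − 25·(-618))/880 = -89/88.
At d = 8: f̂ = (-1213/440)·(8) + (-89/88)·(1) = -10149/440.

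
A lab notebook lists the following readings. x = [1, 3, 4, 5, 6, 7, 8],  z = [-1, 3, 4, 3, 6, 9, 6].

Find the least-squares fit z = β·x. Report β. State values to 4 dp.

β = 0.9300

Normal-equation sums: Σx·x = 200.
Moment sums: Σx·z = 186.
So MᵀM·[β]ᵀ = Mᵀz: [[200]]·[β]ᵀ = [186]ᵀ.
Hence β = 186 / 200 ≈ 0.93.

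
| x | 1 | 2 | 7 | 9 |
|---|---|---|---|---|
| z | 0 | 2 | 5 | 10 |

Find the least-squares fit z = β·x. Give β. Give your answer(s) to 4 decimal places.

β = 0.9556

The normal equations are: 135·β = 129.
Hence β = 129 / 135 ≈ 0.955556.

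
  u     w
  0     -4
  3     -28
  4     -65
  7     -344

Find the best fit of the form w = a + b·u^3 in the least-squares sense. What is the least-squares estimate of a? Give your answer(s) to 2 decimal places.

a = -2.22

With design matrix A, AᵀA = [[4, 434]; [434, 122474]] and Aᵀw = [-441, -122908]ᵀ.
Δ = 4·122474 − 434² = 301540.
a = ((-441)·122474 − 434·(-122908))/301540 = -334481/150770; b = (4·(-122908) − 434·(-441))/301540 = -150119/150770.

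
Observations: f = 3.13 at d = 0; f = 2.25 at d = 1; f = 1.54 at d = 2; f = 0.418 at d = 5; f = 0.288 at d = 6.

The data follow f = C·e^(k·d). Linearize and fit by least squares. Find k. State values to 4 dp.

Taking logs, ln f = k·d + ln C, so regress ln f on d.
Over the data: Σd = 14.0000, Σ(d)² = 66.0000, Σln f = 0.2667, Σd·ln f = -10.1556.
Normal system: [[66.0000, 14.0000]; [14.0000, 5]]·[k, ln C]ᵀ = [-10.1556, 0.2667]ᵀ.
Slope k = (n·Σd·ln f − Σd·Σln f)/(n·Σ(d)² − (Σd)²) = (5·-10.1556 − 14.0000·0.2667)/134.0000 = -0.40680; ln C = (Σln f − k·Σd)/n = 1.19239.

k = -0.4068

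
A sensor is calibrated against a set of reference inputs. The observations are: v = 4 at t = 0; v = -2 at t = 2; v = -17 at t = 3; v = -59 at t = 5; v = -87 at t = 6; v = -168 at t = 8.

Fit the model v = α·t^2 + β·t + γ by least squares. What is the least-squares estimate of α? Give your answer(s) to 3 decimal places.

With design matrix M, MᵀM = [[6114, 888, 138]; [888, 138, 24]; [138, 24, 6]] and Mᵀv = [-15520, -2216, -329]ᵀ.
Row-reducing yields α = -251/84, β = 52/21, γ = 335/84.

α = -2.988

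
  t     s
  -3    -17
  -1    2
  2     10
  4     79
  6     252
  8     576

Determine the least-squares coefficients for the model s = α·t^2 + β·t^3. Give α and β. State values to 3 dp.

α = 1.005, β = 0.999

Sums needed: Σt^2·t^2 = 5746, Σt^2·t^3 = 41356, Σt^3·t^3 = 313690.
Moment sums: Σt^2·s = 47089, Σt^3·s = 354937.
Normal equations: [[5746, 41356]; [41356, 313690]]·[α, β]ᵀ = [47089, 354937]ᵀ.
Eliminating β: 313690·(row 1) − 41356·(row 2) gives 92144004·α = 313690·47089 − 41356·354937 = 92573838, so α = 15428973/15357334.
Then β = (354937 − 41356·(15428973/15357334))/313690 = 15342553/15357334.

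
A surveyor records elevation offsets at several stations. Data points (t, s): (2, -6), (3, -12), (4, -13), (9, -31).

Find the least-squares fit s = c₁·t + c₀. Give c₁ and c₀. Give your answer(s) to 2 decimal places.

With design matrix X, XᵀX = [[110, 18]; [18, 4]] and Xᵀs = [-379, -62]ᵀ.
Δ = 110·4 − 18² = 116.
c₁ = ((-379)·4 − 18·(-62))/116 = -100/29; c₀ = (110·(-62) − 18·(-379))/116 = 1/58.

c₁ = -3.45, c₀ = 0.02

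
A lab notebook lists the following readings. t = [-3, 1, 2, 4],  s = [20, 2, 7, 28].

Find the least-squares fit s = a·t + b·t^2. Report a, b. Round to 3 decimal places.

a = -0.729, b = 1.953

Compute the Gram sums: Σt·t = 30, Σt·t^2 = 46, Σt^2·t^2 = 354.
And Σt·s = 68, Σt^2·s = 658.
So AᵀA·[a, b]ᵀ = Aᵀs: [[30, 46]; [46, 354]]·[a, b]ᵀ = [68, 658]ᵀ.
Eliminating b: 354·(row 1) − 46·(row 2) gives 8504·a = 354·68 − 46·658 = -6196, so a = -1549/2126.
Then b = (658 − 46·(-1549/2126))/354 = 4153/2126.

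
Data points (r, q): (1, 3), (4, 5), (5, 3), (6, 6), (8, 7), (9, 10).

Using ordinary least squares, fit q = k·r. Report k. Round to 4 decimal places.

k = 0.9865

Setting ∂/∂k … = 0 gives: 223·k = 220.
k = 220/223 = 0.986547.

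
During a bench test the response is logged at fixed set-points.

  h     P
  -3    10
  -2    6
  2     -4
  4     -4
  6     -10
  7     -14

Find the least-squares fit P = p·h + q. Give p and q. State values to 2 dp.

Compute the Gram sums: Σh·h = 118, Σh = 14, Σ1 = 6.
Moment sums: Σh·P = -224, ΣP = -16.
Δ = 118·6 − 14² = 512.
p = ((-224)·6 − 14·(-16))/512 = -35/16; q = (118·(-16) − 14·(-224))/512 = 39/16.

p = -2.19, q = 2.44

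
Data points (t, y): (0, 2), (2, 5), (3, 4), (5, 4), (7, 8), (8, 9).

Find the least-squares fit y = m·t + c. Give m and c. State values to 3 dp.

From the data, Σt·t = 151, Σt = 25, Σ1 = 6.
Moment sums: Σt·y = 170, Σy = 32.
MᵀM·[m, c]ᵀ = Mᵀy becomes [[151, 25]; [25, 6]]·[m, c]ᵀ = [170, 32]ᵀ.
Determinant 151·6 − 25² = 281.
m = (170·6 − 25·32)/281 = 220/281; c = (151·32 − 25·170)/281 = 582/281.

m = 0.783, c = 2.071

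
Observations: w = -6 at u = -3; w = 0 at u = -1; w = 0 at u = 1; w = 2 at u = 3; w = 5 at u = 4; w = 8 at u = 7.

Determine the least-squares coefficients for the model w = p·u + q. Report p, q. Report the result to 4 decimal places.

p = 1.2879, q = -0.8612

From the data, Σu·u = 85, Σu = 11, Σ1 = 6.
Right-hand side: Σu·w = 100, Σw = 9.
So MᵀM·[p, q]ᵀ = Mᵀw: [[85, 11]; [11, 6]]·[p, q]ᵀ = [100, 9]ᵀ.
Δ = 85·6 − 11² = 389.
p = (100·6 − 11·9)/389 = 501/389; q = (85·9 − 11·100)/389 = -335/389.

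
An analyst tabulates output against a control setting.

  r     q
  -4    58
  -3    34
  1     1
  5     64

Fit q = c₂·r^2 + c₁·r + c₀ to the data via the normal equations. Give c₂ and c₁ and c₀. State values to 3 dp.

c₂ = 3.019, c₁ = -2.323, c₀ = 0.177

Forming XᵀX = [[963, 35, 51]; [35, 51, -1]; [51, -1, 4]] and Xᵀq = [2835, -13, 157]ᵀ gives XᵀX·[c₂, c₁, c₀]ᵀ = Xᵀq.
Row-reducing yields c₂ = 20517/6796, c₁ = -15789/6796, c₀ = 301/1699.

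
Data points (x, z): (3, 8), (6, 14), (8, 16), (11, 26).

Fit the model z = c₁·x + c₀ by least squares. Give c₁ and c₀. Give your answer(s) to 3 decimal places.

c₁ = 2.176, c₀ = 0.765

Normal-equation sums: Σx·x = 230, Σx = 28, Σ1 = 4.
And Σx·z = 522, Σz = 64.
AᵀA·[c₁, c₀]ᵀ = Aᵀz becomes [[230, 28]; [28, 4]]·[c₁, c₀]ᵀ = [522, 64]ᵀ.
Δ = 230·4 − 28² = 136.
c₁ = (522·4 − 28·64)/136 = 37/17; c₀ = (230·64 − 28·522)/136 = 13/17.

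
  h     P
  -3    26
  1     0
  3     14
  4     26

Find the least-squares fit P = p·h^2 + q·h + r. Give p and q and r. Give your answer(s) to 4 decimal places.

The normal system XᵀX·[p, q, r]ᵀ = XᵀP is [[419, 65, 35]; [65, 35, 5]; [35, 5, 4]]·[p, q, r]ᵀ = [776, 68, 66]ᵀ.
Inverting the 3×3 Gram matrix, [p, q, r]ᵀ = [401/186, -1951/930, 8/31]ᵀ.

p = 2.1559, q = -2.0978, r = 0.2581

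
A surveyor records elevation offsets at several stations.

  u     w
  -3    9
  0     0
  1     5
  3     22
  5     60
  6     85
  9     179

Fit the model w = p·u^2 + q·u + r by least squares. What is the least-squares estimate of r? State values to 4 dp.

With design matrix X, XᵀX = [[8645, 1071, 161]; [1071, 161, 21]; [161, 21, 7]] and Xᵀw = [19343, 2465, 360]ᵀ.
Solving the 3×3 system (Gaussian elimination) gives p = 2753/1414, q = 24259/9898, r = -3485/4949.

r = -0.7042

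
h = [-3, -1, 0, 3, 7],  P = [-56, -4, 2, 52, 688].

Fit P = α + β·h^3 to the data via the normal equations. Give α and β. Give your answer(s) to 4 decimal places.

α = -0.9894, β = 2.0086

From the data, Σ1 = 5, Σh^3 = 342, Σh^3·h^3 = 119108.
Moment sums: ΣP = 682, Σh^3·P = 238904.
So XᵀX·[α, β]ᵀ = XᵀP: [[5, 342]; [342, 119108]]·[α, β]ᵀ = [682, 238904]ᵀ.
det = 5·119108 − 342² = 478576.
α = (682·119108 − 342·238904)/478576 = -59189/59822; β = (5·238904 − 342·682)/478576 = 240319/119644.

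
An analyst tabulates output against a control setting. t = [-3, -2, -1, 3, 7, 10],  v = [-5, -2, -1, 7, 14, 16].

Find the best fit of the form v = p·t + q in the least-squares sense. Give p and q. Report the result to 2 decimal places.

p = 1.66, q = 0.96

Sums needed: Σt·t = 172, Σt = 14, Σ1 = 6.
Right-hand side: Σt·v = 299, Σv = 29.
So AᵀA·[p, q]ᵀ = Aᵀv: [[172, 14]; [14, 6]]·[p, q]ᵀ = [299, 29]ᵀ.
det = 172·6 − 14² = 836.
p = (299·6 − 14·29)/836 = 347/209; q = (172·29 − 14·299)/836 = 401/418.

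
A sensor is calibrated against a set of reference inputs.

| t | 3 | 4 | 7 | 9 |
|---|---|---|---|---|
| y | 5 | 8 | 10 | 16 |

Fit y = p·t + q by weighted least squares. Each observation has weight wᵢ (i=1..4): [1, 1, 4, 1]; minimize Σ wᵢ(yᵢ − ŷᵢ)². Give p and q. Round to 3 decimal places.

p = 1.466, q = 0.640

The normal equations are: 302·p + 44·q = 471;  44·p + 7·q = 69.
Eliminating q: 7·(row 1) − 44·(row 2) gives 178·p = 7·471 − 44·69 = 261, so p = 261/178.
Then q = (69 − 44·(261/178))/7 = 57/89.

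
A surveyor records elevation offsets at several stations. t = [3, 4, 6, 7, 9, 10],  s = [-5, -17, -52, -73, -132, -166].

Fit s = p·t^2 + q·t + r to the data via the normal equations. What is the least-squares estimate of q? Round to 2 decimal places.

Normal-equation sums: Σt^2·t^2 = 20595, Σt^2·t = 2379, Σt^2 = 291, Σt·t = 291, Σt = 39, Σ1 = 6.
And Σt^2·s = -33058, Σt·s = -3754, Σs = -445.
Row-reducing yields p = -23/12, q = 583/300, r = 154/25.

q = 1.94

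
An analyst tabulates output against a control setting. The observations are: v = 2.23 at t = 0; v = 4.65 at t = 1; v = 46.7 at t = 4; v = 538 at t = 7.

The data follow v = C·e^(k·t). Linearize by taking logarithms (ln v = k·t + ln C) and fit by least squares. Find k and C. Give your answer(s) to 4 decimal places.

Let Y = ln v. Fitting Y = k·t + ln C by least squares:
Σt = 12.0000, Σ(t)² = 66.0000, Σln v = 12.4705, Σt·ln v = 60.9269.
Normal system: [[66.0000, 12.0000]; [12.0000, 4]]·[k, ln C]ᵀ = [60.9269, 12.4705]ᵀ.
Solving (det = 120.0000): k = 0.78385, ln C = 0.76607, so C = exp(0.76607) = 2.15130.

k = 0.7838, C = 2.1513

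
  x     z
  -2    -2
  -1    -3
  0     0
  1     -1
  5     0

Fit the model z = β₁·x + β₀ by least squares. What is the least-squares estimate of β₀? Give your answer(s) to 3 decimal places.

β₀ = -1.397

Normal-equation sums: Σx·x = 31, Σx = 3, Σ1 = 5.
Right-hand side: Σx·z = 6, Σz = -6.
AᵀA·[β₁, β₀]ᵀ = Aᵀz becomes [[31, 3]; [3, 5]]·[β₁, β₀]ᵀ = [6, -6]ᵀ.
Eliminating β₀: 5·(row 1) − 3·(row 2) gives 146·β₁ = 5·6 − 3·(-6) = 48, so β₁ = 24/73.
Then β₀ = ((-6) − 3·(24/73))/5 = -102/73.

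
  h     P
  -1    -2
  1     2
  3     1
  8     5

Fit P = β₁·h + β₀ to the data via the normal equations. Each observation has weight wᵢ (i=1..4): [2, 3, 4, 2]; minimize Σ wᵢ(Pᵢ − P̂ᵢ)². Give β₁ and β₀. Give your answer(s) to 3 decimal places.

β₁ = 0.646, β₀ = -0.250

Setting ∂/∂β₁ … = 0 gives: 169·β₁ + 29·β₀ = 102;  29·β₁ + 11·β₀ = 16.
(Σwᵢ·h·h = 169, Σwᵢ·h = 29, Σwᵢ·1 = 11, Σwᵢ·h·P = 102, Σwᵢ·P = 16.)
Eliminating β₀: 11·(row 1) − 29·(row 2) gives 1018·β₁ = 11·102 − 29·16 = 658, so β₁ = 329/509.
Then β₀ = (16 − 29·(329/509))/11 = -127/509.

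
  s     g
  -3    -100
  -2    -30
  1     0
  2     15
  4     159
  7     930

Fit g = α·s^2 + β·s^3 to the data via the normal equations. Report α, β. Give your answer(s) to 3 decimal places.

α = -2.052, β = 3.004

Forming MᵀM = [[2771, 17589]; [17589, 122603]] and Mᵀg = [47154, 332226]ᵀ gives MᵀM·[α, β]ᵀ = Mᵀg.
Determinant 2771·122603 − 17589² = 30359992.
α = (47154·122603 − 17589·332226)/30359992 = -1198101/583846; β = (2771·332226 − 17589·47154)/30359992 = 22801635/7589998.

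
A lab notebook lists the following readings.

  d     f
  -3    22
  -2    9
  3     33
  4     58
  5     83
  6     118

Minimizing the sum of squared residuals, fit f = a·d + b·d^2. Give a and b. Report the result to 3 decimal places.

The normal equations are: 99·a + 397·b = 1370;  397·a + 2355·b = 7782.
Determinant 99·2355 − 397² = 75536.
a = (1370·2355 − 397·7782)/75536 = 8556/4721; b = (99·7782 − 397·1370)/75536 = 14158/4721.

a = 1.812, b = 2.999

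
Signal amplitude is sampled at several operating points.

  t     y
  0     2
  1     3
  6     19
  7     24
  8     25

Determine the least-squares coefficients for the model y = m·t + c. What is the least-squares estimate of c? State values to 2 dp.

c = 1.05

AᵀA·[m, c]ᵀ = Aᵀy reads: 150·m + 22·c = 485;  22·m + 5·c = 73.
(Σt·t = 150, Σt = 22, Σ1 = 5, Σt·y = 485, Σy = 73.)
Δ = 150·5 − 22² = 266.
m = (485·5 − 22·73)/266 = 117/38; c = (150·73 − 22·485)/266 = 20/19.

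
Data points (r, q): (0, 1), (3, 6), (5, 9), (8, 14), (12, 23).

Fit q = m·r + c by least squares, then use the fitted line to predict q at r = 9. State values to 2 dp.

The normal system XᵀX·[m, c]ᵀ = Xᵀq is [[242, 28]; [28, 5]]·[m, c]ᵀ = [451, 53]ᵀ.
Eliminating c: 5·(row 1) − 28·(row 2) gives 426·m = 5·451 − 28·53 = 771, so m = 257/142.
Then c = (53 − 28·(257/142))/5 = 33/71.
At r = 9: q̂ = (257/142)·(9) + (33/71)·(1) = 2379/142.

q̂ = 16.75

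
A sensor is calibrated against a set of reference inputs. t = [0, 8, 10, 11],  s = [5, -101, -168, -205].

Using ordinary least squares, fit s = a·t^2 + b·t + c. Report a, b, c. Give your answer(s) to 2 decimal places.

a = -1.95, b = 2.28, c = 5.02

Forming AᵀA = [[28737, 2843, 285]; [2843, 285, 29]; [285, 29, 4]] and Aᵀs = [-48069, -4743, -469]ᵀ gives AᵀA·[a, b, c]ᵀ = Aᵀs.
Row-reducing yields a = -2012/1033, b = 30567/13429, c = 67454/13429.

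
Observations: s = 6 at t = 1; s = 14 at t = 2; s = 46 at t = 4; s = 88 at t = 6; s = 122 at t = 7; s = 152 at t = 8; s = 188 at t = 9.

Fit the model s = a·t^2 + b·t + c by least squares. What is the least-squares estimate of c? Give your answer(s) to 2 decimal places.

c = 0.21

Entries of XᵀX: Σt^2·t^2 = 14627, Σt^2·t = 1873, Σt^2 = 251, Σt·t = 251, Σt = 37, Σ1 = 7.
For Xᵀs: Σt^2·s = 34900, Σt·s = 4508, Σs = 616.
XᵀX·[a, b, c]ᵀ = Xᵀs becomes [[14627, 1873, 251]; [1873, 251, 37]; [251, 37, 7]]·[a, b, c]ᵀ = [34900, 4508, 616]ᵀ.
Solving the 3×3 system (Gaussian elimination) gives a = 3821/1963, b = 6681/1963, c = 420/1963.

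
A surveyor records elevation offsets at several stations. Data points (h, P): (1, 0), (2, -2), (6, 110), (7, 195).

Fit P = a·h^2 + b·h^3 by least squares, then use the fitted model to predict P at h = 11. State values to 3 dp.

P̂ = 920.541

Normal-equation sums: Σh^2·h^2 = 3714, Σh^2·h^3 = 24616, Σh^3·h^3 = 164370.
Moment sums: Σh^2·P = 13507, Σh^3·P = 90629.
Normal equations: [[3714, 24616]; [24616, 164370]]·[a, b]ᵀ = [13507, 90629]ᵀ.
Determinant 3714·164370 − 24616² = 4522724.
a = (13507·164370 − 24616·90629)/4522724 = -5388937/2261362; b = (3714·90629 − 24616·13507)/4522724 = 2053897/2261362.
At h = 11: P̂ = (-5388937/2261362)·(121) + (2053897/2261362)·(1331) = 1040837765/1130681.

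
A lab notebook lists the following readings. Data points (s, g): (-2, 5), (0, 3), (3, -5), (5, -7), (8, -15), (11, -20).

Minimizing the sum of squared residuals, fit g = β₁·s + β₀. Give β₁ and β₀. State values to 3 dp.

The normal equations are: 223·β₁ + 25·β₀ = -400;  25·β₁ + 6·β₀ = -39.
(Σs·s = 223, Σs = 25, Σ1 = 6, Σs·g = -400, Σg = -39.)
Δ = 223·6 − 25² = 713.
β₁ = ((-400)·6 − 25·(-39))/713 = -1425/713; β₀ = (223·(-39) − 25·(-400))/713 = 1303/713.

β₁ = -1.999, β₀ = 1.827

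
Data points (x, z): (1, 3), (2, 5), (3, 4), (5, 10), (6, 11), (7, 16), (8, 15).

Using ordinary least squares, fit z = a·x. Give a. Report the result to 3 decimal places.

Entries of MᵀM: Σx·x = 188.
For Mᵀz: Σx·z = 373.
Hence a = 373 / 188 ≈ 1.98404.

a = 1.984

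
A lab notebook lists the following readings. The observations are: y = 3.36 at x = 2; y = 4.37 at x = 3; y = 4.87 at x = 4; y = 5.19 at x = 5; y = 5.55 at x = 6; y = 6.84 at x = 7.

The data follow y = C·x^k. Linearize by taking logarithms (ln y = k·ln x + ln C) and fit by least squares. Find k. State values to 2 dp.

Linearized form: ln y = k·ln x + ln C. From the 6 transformed points,
XᵀX = [[13.1965, 8.5252]; [8.5252, 6]], rhs = [14.1175, 9.5531]ᵀ  (here Σln x = 8.5252, Σ(ln x)² = 13.1965, Σln y = 9.5531, Σln x·ln y = 14.1175).
Slope k = (n·Σln x·ln y − Σln x·Σln y)/(n·Σ(ln x)² − (Σln x)²) = (6·14.1175 − 8.5252·9.5531)/6.5005 = 0.50197; ln C = (Σln y − k·Σln x)/n = 0.87896.

k = 0.50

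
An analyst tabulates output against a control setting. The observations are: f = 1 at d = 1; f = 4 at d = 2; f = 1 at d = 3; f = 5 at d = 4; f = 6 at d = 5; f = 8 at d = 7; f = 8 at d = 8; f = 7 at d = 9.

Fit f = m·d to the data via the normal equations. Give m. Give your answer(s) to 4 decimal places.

Normal-equation sums: Σd·d = 249.
For Aᵀf: Σd·f = 245.
Normal equations: [[249]]·[m]ᵀ = [245]ᵀ.
Hence m = 245 / 249 ≈ 0.983936.

m = 0.9839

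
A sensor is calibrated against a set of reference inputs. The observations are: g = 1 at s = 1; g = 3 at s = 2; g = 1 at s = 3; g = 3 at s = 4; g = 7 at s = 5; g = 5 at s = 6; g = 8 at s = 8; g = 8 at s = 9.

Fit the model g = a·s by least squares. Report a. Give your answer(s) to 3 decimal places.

a = 0.945

The normal equations are: 236·a = 223.
(Σs·s = 236, Σs·g = 223.)
Hence a = 223 / 236 ≈ 0.944915.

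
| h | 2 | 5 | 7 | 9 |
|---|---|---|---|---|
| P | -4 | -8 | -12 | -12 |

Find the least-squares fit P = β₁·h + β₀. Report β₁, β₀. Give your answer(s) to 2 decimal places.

β₁ = -1.23, β₀ = -1.91

Normal-equation sums: Σh·h = 159, Σh = 23, Σ1 = 4.
For MᵀP: Σh·P = -240, ΣP = -36.
So MᵀM·[β₁, β₀]ᵀ = MᵀP: [[159, 23]; [23, 4]]·[β₁, β₀]ᵀ = [-240, -36]ᵀ.
Δ = 159·4 − 23² = 107.
β₁ = ((-240)·4 − 23·(-36))/107 = -132/107; β₀ = (159·(-36) − 23·(-240))/107 = -204/107.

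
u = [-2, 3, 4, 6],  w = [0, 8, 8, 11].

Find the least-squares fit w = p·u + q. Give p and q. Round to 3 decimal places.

Compute the Gram sums: Σu·u = 65, Σu = 11, Σ1 = 4.
Moment sums: Σu·w = 122, Σw = 27.
Eliminating q: 4·(row 1) − 11·(row 2) gives 139·p = 4·122 − 11·27 = 191, so p = 191/139.
Then q = (27 − 11·(191/139))/4 = 413/139.

p = 1.374, q = 2.971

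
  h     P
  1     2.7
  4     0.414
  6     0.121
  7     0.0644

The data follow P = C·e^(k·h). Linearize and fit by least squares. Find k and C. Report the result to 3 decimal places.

Let Y = ln P. Fitting Y = k·h + ln C by least squares:
AᵀA = [[102.0000, 18.0000]; [18.0000, 4]], rhs = [-34.4046, -4.7432]ᵀ  (here Σh = 18.0000, Σ(h)² = 102.0000, Σln P = -4.7432, Σh·ln P = -34.4046).
Δ = 102.0000·4 − (18.0000)² = 84.0000; k = (-34.4046·4 − 18.0000·-4.7432)/84.0000 = -0.62190, ln C = (102.0000·-4.7432 − 18.0000·-34.4046)/84.0000 = 1.61276, so C = exp(1.61276) = 5.01663.

k = -0.622, C = 5.017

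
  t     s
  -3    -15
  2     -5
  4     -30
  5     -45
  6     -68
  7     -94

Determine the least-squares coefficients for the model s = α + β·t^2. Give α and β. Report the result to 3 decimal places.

α = 2.712, β = -1.966

The normal system XᵀX·[α, β]ᵀ = Xᵀs is [[6, 139]; [139, 4675]]·[α, β]ᵀ = [-257, -8814]ᵀ.
Eliminating β: 4675·(row 1) − 139·(row 2) gives 8729·α = 4675·(-257) − 139·(-8814) = 23671, so α = 23671/8729.
Then β = ((-8814) − 139·(23671/8729))/4675 = -17161/8729.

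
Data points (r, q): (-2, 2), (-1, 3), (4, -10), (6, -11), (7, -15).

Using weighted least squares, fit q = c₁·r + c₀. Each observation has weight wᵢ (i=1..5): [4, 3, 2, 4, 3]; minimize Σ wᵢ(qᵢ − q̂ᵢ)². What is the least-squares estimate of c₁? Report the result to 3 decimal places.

Forming MᵀWM = [[342, 42]; [42, 16]] and MᵀWq = [-684, -92]ᵀ gives MᵀWM·[c₁, c₀]ᵀ = MᵀWq.
Eliminating c₀: 16·(row 1) − 42·(row 2) gives 3708·c₁ = 16·(-684) − 42·(-92) = -7080, so c₁ = -590/309.
Then c₀ = ((-92) − 42·(-590/309))/16 = -76/103.

c₁ = -1.909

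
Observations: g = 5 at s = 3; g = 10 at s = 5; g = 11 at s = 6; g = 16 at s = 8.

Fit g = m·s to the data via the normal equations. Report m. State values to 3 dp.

m = 1.933

With design matrix A, AᵀA = [[134]] and Aᵀg = [259]ᵀ.
m = 259/134 = 1.93284.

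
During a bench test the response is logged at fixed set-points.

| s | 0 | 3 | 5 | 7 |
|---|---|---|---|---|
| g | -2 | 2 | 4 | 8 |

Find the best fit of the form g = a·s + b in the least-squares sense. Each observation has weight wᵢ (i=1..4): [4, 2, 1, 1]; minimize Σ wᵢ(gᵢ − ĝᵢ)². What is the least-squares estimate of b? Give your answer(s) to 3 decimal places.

With design matrix X, XᵀWX = [[92, 18]; [18, 8]] and XᵀWg = [88, 8]ᵀ.
Δ = 92·8 − 18² = 412.
a = (88·8 − 18·8)/412 = 140/103; b = (92·8 − 18·88)/412 = -212/103.

b = -2.058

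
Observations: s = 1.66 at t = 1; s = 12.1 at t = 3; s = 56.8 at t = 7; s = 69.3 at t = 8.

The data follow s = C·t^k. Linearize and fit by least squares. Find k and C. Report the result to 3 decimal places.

Let Y = ln s. Fitting Y = k·ln t + ln C by least squares:
XᵀX = [[9.3176, 5.1240]; [5.1240, 4]], rhs = [19.4132, 11.2780]ᵀ  (here Σln t = 5.1240, Σ(ln t)² = 9.3176, Σln s = 11.2780, Σln t·ln s = 19.4132).
Solving (det = 11.0154): k = 1.80338, ln C = 0.50939, so C = exp(0.50939) = 1.66427.

k = 1.803, C = 1.664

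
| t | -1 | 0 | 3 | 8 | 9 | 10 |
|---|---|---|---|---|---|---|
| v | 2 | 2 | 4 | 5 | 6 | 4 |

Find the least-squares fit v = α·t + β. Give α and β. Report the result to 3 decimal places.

α = 0.286, β = 2.451

From the data, Σt·t = 255, Σt = 29, Σ1 = 6.
Moment sums: Σt·v = 144, Σv = 23.
det = 255·6 − 29² = 689.
α = (144·6 − 29·23)/689 = 197/689; β = (255·23 − 29·144)/689 = 1689/689.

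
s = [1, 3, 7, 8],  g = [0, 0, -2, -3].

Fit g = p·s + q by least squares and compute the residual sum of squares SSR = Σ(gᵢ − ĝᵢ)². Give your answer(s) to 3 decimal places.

The normal system AᵀA·[p, q]ᵀ = Aᵀg is [[123, 19]; [19, 4]]·[p, q]ᵀ = [-38, -5]ᵀ.
Determinant 123·4 − 19² = 131.
p = ((-38)·4 − 19·(-5))/131 = -57/131; q = (123·(-5) − 19·(-38))/131 = 107/131.
Residuals: -50/131, 64/131, 30/131, -44/131; SSR = 72/131.

SSR = 0.550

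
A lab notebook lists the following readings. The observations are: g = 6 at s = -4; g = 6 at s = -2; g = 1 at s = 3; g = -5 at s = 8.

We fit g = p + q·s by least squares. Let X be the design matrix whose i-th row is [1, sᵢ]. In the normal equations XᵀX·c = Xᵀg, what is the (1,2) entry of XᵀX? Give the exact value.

Row 1 ↔ basis 1, column 2 ↔ basis s, so (XᵀX)_{1,2} = Σᵢ s = (1)·(-4) + (1)·(-2) + (1)·(3) + (1)·(8) = 5.

5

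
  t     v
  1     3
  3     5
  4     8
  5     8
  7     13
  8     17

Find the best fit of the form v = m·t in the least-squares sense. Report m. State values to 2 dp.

With design matrix X, XᵀX = [[164]] and Xᵀv = [317]ᵀ.
m = 317/164 = 1.93293.

m = 1.93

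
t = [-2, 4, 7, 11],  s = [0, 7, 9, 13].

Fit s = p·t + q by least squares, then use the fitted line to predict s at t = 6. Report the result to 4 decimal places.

The normal equations are: 190·p + 20·q = 234;  20·p + 4·q = 29.
(Σt·t = 190, Σt = 20, Σ1 = 4, Σt·s = 234, Σs = 29.)
Determinant 190·4 − 20² = 360.
p = (234·4 − 20·29)/360 = 89/90; q = (190·29 − 20·234)/360 = 83/36.
At t = 6: ŝ = (89/90)·(6) + (83/36)·(1) = 1483/180.

ŝ = 8.2389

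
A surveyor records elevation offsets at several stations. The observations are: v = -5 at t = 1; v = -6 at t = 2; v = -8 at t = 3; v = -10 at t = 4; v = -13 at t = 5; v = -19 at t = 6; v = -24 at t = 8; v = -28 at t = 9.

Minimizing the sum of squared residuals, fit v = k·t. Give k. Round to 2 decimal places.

k = -2.98

Setting ∂/∂k … = 0 gives: 236·k = -704.
k = (-704)/236 = -2.98305.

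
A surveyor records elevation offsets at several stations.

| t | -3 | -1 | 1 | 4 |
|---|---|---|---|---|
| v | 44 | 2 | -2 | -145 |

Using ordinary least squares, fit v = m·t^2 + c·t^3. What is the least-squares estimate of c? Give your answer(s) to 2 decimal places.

c = -1.99

The normal system XᵀX·[m, c]ᵀ = Xᵀv is [[339, 781]; [781, 4827]]·[m, c]ᵀ = [-1924, -10472]ᵀ.
Eliminating c: 4827·(row 1) − 781·(row 2) gives 1026392·m = 4827·(-1924) − 781·(-10472) = -1108516, so m = -277129/256598.
Then c = ((-10472) − 781·(-277129/256598))/4827 = -511841/256598.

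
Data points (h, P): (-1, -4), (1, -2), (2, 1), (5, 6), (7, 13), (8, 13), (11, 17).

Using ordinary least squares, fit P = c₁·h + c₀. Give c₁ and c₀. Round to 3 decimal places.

Setting ∂/∂c₁ … = 0 gives: 265·c₁ + 33·c₀ = 416;  33·c₁ + 7·c₀ = 44.
(Σh·h = 265, Σh = 33, Σ1 = 7, Σh·P = 416, ΣP = 44.)
Eliminating c₀: 7·(row 1) − 33·(row 2) gives 766·c₁ = 7·416 − 33·44 = 1460, so c₁ = 730/383.
Then c₀ = (44 − 33·(730/383))/7 = -1034/383.

c₁ = 1.906, c₀ = -2.700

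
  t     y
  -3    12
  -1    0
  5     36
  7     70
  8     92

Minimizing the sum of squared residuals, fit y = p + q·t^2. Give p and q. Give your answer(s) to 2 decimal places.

AᵀA·[p, q]ᵀ = Aᵀy reads: 5·p + 148·q = 210;  148·p + 7204·q = 10326.
Δ = 5·7204 − 148² = 14116.
p = (210·7204 − 148·10326)/14116 = -3852/3529; q = (5·10326 − 148·210)/14116 = 10275/7058.

p = -1.09, q = 1.46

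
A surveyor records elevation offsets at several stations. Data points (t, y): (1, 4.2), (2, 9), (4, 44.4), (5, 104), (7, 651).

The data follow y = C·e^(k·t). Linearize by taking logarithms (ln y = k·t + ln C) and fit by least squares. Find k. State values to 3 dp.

Taking logs, ln y = k·t + ln C, so regress ln y on t.
Σt = 19.0000, Σ(t)² = 95.0000, Σln y = 18.5484, Σt·ln y = 89.5740.
Equations: 95.0000·k + 19.0000·ln C = 89.5740;  19.0000·k + 5·ln C = 18.5484.
Slope k = (n·Σt·ln y − Σt·Σln y)/(n·Σ(t)² − (Σt)²) = (5·89.5740 − 19.0000·18.5484)/114.0000 = 0.83728; ln C = (Σln y − k·Σt)/n = 0.52804.

k = 0.837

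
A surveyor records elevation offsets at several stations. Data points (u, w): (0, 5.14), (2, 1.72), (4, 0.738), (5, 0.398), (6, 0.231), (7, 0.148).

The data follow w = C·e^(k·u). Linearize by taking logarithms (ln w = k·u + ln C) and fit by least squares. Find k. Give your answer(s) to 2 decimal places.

Linearized form: ln w = k·u + ln C. From the 6 transformed points,
Over the data: Σu = 24.0000, Σ(u)² = 130.0000, Σln w = -2.4216, Σu·ln w = -26.9029.
Normal system: [[130.0000, 24.0000]; [24.0000, 6]]·[k, ln C]ᵀ = [-26.9029, -2.4216]ᵀ.
Δ = 130.0000·6 − (24.0000)² = 204.0000; k = (-26.9029·6 − 24.0000·-2.4216)/204.0000 = -0.50637, ln C = (130.0000·-2.4216 − 24.0000·-26.9029)/204.0000 = 1.62186.

k = -0.51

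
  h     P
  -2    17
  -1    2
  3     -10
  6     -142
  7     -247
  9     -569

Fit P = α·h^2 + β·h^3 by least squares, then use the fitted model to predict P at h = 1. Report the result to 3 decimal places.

With design matrix A, AᵀA = [[10356, 83842]; [83842, 696540]] and AᵀP = [-63324, -530602]ᵀ.
Δ = 10356·696540 − 83842² = 183887276.
α = ((-63324)·696540 − 83842·(-530602))/183887276 = 94758481/45971819; β = (10356·(-530602) − 83842·(-63324))/183887276 = -46425876/45971819.
At h = 1: P̂ = (94758481/45971819)·(1) + (-46425876/45971819)·(1) = 48332605/45971819.

P̂ = 1.051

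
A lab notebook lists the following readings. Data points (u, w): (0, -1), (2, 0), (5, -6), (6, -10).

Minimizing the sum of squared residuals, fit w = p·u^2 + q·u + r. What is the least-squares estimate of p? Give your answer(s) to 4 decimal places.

Normal-equation sums: Σu^2·u^2 = 1937, Σu^2·u = 349, Σu^2 = 65, Σu·u = 65, Σu = 13, Σ1 = 4.
Moment sums: Σu^2·w = -510, Σu·w = -90, Σw = -17.
Normal equations: [[1937, 349, 65]; [349, 65, 13]; [65, 13, 4]]·[p, q, r]ᵀ = [-510, -90, -17]ᵀ.
Inverting the 3×3 Gram matrix, [p, q, r]ᵀ = [-1/2, 3/2, -1]ᵀ.

p = -0.5000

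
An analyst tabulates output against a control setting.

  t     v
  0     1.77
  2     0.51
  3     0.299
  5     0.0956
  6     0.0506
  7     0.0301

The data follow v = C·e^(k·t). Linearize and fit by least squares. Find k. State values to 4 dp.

k = -0.5812

Taking logs, ln v = k·t + ln C, so regress ln v on t.
XᵀX = [[123.0000, 23.0000]; [23.0000, 6]], rhs = [-59.1320, -10.1443]ᵀ  (here Σt = 23.0000, Σ(t)² = 123.0000, Σln v = -10.1443, Σt·ln v = -59.1320).
Δ = 123.0000·6 − (23.0000)² = 209.0000; k = (-59.1320·6 − 23.0000·-10.1443)/209.0000 = -0.58121, ln C = (123.0000·-10.1443 − 23.0000·-59.1320)/209.0000 = 0.53726.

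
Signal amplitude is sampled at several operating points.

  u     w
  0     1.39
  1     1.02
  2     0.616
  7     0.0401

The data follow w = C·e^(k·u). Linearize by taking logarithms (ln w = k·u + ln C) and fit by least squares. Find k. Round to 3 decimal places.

k = -0.520

Taking logs, ln w = k·u + ln C, so regress ln w on u.
AᵀA = [[54.0000, 10.0000]; [10.0000, 4]], rhs = [-23.4639, -3.3518]ᵀ  (here Σu = 10.0000, Σ(u)² = 54.0000, Σln w = -3.3518, Σu·ln w = -23.4639).
Solving (det = 116.0000): k = -0.52015, ln C = 0.46244.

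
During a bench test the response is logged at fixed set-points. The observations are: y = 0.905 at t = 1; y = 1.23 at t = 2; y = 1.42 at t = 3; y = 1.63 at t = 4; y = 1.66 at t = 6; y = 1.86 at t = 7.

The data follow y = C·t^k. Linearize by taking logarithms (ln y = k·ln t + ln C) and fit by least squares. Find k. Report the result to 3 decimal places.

k = 0.353

Let Y = ln y. Fitting Y = k·ln t + ln C by least squares:
Sums: Σln t = 6.9157, Σ(ln t)² = 10.6062, Σln y = 2.0738, Σln t·ln y = 3.3217.
Normal system: [[10.6062, 6.9157]; [6.9157, 6]]·[k, ln C]ᵀ = [3.3217, 2.0738]ᵀ.
Slope k = (n·Σln t·ln y − Σln t·Σln y)/(n·Σ(ln t)² − (Σln t)²) = (6·3.3217 − 6.9157·2.0738)/15.8099 = 0.35347; ln C = (Σln y − k·Σln t)/n = -0.06178.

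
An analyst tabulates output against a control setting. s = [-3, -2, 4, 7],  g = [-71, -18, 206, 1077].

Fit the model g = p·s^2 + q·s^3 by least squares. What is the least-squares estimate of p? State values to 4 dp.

p = 1.0404

From the data, Σs^2·s^2 = 2754, Σs^2·s^3 = 17556, Σs^3·s^3 = 122538.
And Σs^2·g = 55358, Σs^3·g = 384656.
Eliminating q: 122538·(row 1) − 17556·(row 2) gives 29256516·p = 122538·55358 − 17556·384656 = 30437868, so p = 2536489/2438043.
Then q = (384656 − 17556·(2536489/2438043))/122538 = 7289798/2438043.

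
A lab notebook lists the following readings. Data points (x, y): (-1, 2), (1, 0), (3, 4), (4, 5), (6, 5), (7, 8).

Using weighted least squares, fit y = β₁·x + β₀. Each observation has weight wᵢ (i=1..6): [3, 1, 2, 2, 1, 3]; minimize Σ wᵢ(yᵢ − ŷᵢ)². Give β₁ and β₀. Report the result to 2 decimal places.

β₁ = 0.76, β₀ = 1.95

From the data, Σwᵢ·x·x = 237, Σwᵢ·x = 39, Σwᵢ·1 = 12.
Moment sums: Σwᵢ·x·y = 256, Σwᵢ·y = 53.
MᵀWM·[β₁, β₀]ᵀ = MᵀWy becomes [[237, 39]; [39, 12]]·[β₁, β₀]ᵀ = [256, 53]ᵀ.
det = 237·12 − 39² = 1323.
β₁ = (256·12 − 39·53)/1323 = 335/441; β₀ = (237·53 − 39·256)/1323 = 859/441.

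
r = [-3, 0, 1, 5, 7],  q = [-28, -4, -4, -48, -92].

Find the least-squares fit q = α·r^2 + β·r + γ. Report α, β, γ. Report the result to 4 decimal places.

Setting ∂/∂α … = 0 gives: 3108·α + 442·β + 84·γ = -5964;  442·α + 84·β + 10·γ = -804;  84·α + 10·β + 5·γ = -176.
Row-reducing yields α = -85766/41899, β = 71274/41899, γ = -176524/41899.

α = -2.0470, β = 1.7011, γ = -4.2131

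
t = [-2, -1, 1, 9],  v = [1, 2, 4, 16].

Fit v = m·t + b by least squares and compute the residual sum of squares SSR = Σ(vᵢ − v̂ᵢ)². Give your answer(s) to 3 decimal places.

SSR = 0.749

Setting ∂/∂m … = 0 gives: 87·m + 7·b = 144;  7·m + 4·b = 23.
(Σt·t = 87, Σt = 7, Σ1 = 4, Σt·v = 144, Σv = 23.)
Eliminating b: 4·(row 1) − 7·(row 2) gives 299·m = 4·144 − 7·23 = 415, so m = 415/299.
Then b = (23 − 7·(415/299))/4 = 993/299.
Residuals: 136/299, 20/299, -212/299, 56/299; SSR = 224/299.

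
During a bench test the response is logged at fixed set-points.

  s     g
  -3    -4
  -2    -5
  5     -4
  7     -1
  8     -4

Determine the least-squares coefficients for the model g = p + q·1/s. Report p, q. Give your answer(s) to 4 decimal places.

p = -3.4086, q = 2.6186

Entries of AᵀA: Σ1 = 5, Σ1/s = -307/840, Σ1/s·1/s = 308449/705600.
Right-hand side: Σg = -18, Σ1/s·g = 251/105.
Determinant 5·(308449/705600) − (-307/840)² = 361999/176400.
p = ((-18)·(308449/705600) − (-307/840)·(251/105))/(361999/176400) = -2467813/723998; q = (5·(251/105) − (-307/840)·(-18))/(361999/176400) = 947940/361999.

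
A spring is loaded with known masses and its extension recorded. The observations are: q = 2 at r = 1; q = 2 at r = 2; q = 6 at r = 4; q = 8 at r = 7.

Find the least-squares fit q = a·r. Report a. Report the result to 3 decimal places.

a = 1.229

AᵀA·[a]ᵀ = Aᵀq reads: 70·a = 86.
(Σr·r = 70, Σr·q = 86.)
Hence a = 86 / 70 ≈ 1.22857.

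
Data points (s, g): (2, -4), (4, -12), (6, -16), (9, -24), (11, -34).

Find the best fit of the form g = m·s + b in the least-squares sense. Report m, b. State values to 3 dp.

m = -3.120, b = 1.970

Setting ∂/∂m … = 0 gives: 258·m + 32·b = -742;  32·m + 5·b = -90.
(Σs·s = 258, Σs = 32, Σ1 = 5, Σs·g = -742, Σg = -90.)
Δ = 258·5 − 32² = 266.
m = ((-742)·5 − 32·(-90))/266 = -415/133; b = (258·(-90) − 32·(-742))/266 = 262/133.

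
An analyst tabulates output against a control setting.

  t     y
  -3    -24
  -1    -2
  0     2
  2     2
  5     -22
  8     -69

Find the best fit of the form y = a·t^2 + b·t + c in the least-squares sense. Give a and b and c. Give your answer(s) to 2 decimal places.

From the data, Σt^2·t^2 = 4819, Σt^2·t = 617, Σt^2 = 103, Σt·t = 103, Σt = 11, Σ1 = 6.
Right-hand side: Σt^2·y = -5176, Σt·y = -584, Σy = -113.
So XᵀX·[a, b, c]ᵀ = Xᵀy: [[4819, 617, 103]; [617, 103, 11]; [103, 11, 6]]·[a, b, c]ᵀ = [-5176, -584, -113]ᵀ.
Solving the 3×3 system (Gaussian elimination) gives a = -15245/9912, b = 33709/9912, c = 315/236.

a = -1.54, b = 3.40, c = 1.33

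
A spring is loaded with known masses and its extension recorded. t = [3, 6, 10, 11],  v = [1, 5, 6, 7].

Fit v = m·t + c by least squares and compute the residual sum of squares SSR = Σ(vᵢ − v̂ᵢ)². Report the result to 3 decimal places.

Forming XᵀX = [[266, 30]; [30, 4]] and Xᵀv = [170, 19]ᵀ gives XᵀX·[m, c]ᵀ = Xᵀv.
det = 266·4 − 30² = 164.
m = (170·4 − 30·19)/164 = 55/82; c = (266·19 − 30·170)/164 = -23/82.
Residuals: -30/41, 103/82, -35/82, -4/41; SSR = 189/82.

SSR = 2.305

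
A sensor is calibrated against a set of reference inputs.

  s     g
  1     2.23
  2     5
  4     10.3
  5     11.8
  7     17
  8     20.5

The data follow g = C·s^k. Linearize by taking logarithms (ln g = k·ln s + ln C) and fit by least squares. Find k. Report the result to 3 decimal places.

Let Y = ln g. Fitting Y = k·ln s + ln C by least squares:
Over the data: Σln s = 7.7142, Σ(ln s)² = 13.1032, Σln g = 13.0653, Σln s·ln g = 20.1148.
Normal system: [[13.1032, 7.7142]; [7.7142, 6]]·[k, ln C]ᵀ = [20.1148, 13.0653]ᵀ.
Solving (det = 19.1098): k = 1.04136, ln C = 0.83868.

k = 1.041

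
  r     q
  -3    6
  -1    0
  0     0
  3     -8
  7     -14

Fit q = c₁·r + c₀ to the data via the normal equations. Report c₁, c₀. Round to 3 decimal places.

c₁ = -1.987, c₀ = -0.816

Sums needed: Σr·r = 68, Σr = 6, Σ1 = 5.
And Σr·q = -140, Σq = -16.
Normal equations: [[68, 6]; [6, 5]]·[c₁, c₀]ᵀ = [-140, -16]ᵀ.
Determinant 68·5 − 6² = 304.
c₁ = ((-140)·5 − 6·(-16))/304 = -151/76; c₀ = (68·(-16) − 6·(-140))/304 = -31/38.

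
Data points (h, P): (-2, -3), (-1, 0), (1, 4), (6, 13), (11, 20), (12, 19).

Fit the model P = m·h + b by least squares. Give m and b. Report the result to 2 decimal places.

m = 1.60, b = 1.62

Forming XᵀX = [[307, 27]; [27, 6]] and XᵀP = [536, 53]ᵀ gives XᵀX·[m, b]ᵀ = XᵀP.
Determinant 307·6 − 27² = 1113.
m = (536·6 − 27·53)/1113 = 85/53; b = (307·53 − 27·536)/1113 = 257/159.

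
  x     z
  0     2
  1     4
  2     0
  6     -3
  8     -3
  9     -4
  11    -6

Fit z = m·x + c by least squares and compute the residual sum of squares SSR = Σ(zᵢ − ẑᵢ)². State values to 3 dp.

Entries of MᵀM: Σx·x = 307, Σx = 37, Σ1 = 7.
Right-hand side: Σx·z = -140, Σz = -10.
So MᵀM·[m, c]ᵀ = Mᵀz: [[307, 37]; [37, 7]]·[m, c]ᵀ = [-140, -10]ᵀ.
Δ = 307·7 − 37² = 780.
m = ((-140)·7 − 37·(-10))/780 = -61/78; c = (307·(-10) − 37·(-140))/780 = 211/78.
Residuals: -55/78, 27/13, -89/78, -79/78, 43/78, 1/3, -4/39; SSR = 295/39.

SSR = 7.564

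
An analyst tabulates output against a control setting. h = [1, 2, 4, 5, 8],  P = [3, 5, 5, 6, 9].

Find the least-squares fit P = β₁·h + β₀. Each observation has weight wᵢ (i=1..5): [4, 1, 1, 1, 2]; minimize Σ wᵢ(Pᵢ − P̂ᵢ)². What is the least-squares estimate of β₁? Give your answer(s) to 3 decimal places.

From the data, Σwᵢ·h·h = 177, Σwᵢ·h = 31, Σwᵢ·1 = 9.
Moment sums: Σwᵢ·h·P = 216, Σwᵢ·P = 46.
Eliminating β₀: 9·(row 1) − 31·(row 2) gives 632·β₁ = 9·216 − 31·46 = 518, so β₁ = 259/316.
Then β₀ = (46 − 31·(259/316))/9 = 723/316.

β₁ = 0.820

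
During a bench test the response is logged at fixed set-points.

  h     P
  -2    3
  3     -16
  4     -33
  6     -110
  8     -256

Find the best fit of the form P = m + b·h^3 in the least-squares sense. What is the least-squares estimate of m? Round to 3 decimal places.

With design matrix M, MᵀM = [[5, 811]; [811, 313689]] and MᵀP = [-412, -157400]ᵀ.
Δ = 5·313689 − 811² = 910724.
m = ((-412)·313689 − 811·(-157400))/910724 = -397117/227681; b = (5·(-157400) − 811·(-412))/910724 = -113217/227681.

m = -1.744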